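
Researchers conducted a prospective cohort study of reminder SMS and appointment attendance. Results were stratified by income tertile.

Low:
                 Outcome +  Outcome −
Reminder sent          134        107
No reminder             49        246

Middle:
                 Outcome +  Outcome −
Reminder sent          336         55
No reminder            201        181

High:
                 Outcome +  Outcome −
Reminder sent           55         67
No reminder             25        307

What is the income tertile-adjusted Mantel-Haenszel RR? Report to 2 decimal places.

2.15

RR_MH = Σ(aᵢ·n₀ᵢ/nᵢ) / Σ(cᵢ·n₁ᵢ/nᵢ), with n₁ᵢ = aᵢ+bᵢ (exposed), n₀ᵢ = cᵢ+dᵢ (unexposed), nᵢ = n₁ᵢ+n₀ᵢ.
Stratum 1 (Low): n₁ = 241, n₀ = 295, n = 536; a·n₀/n = 134·295/536 = 73.7500; c·n₁/n = 49·241/536 = 22.0317
Stratum 2 (Middle): n₁ = 391, n₀ = 382, n = 773; a·n₀/n = 336·382/773 = 166.0440; c·n₁/n = 201·391/773 = 101.6701
Stratum 3 (High): n₁ = 122, n₀ = 332, n = 454; a·n₀/n = 55·332/454 = 40.2203; c·n₁/n = 25·122/454 = 6.7181
RR_MH = (73.7500 + 166.0440 + 40.2203) / (22.0317 + 101.6701 + 6.7181) = 280.0142 / 130.4199 = 2.14702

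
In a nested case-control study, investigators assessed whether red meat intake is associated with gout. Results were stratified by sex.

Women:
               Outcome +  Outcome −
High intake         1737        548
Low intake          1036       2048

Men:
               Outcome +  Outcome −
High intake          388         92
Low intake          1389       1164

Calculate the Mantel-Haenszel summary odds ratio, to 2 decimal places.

5.49

OR_MH = Σ(aᵢdᵢ/nᵢ) / Σ(bᵢcᵢ/nᵢ), where nᵢ is the stratum total.
Stratum 1 (Women): n = 5369; a·d/n = 1737·2048/5369 = 662.5770; b·c/n = 548·1036/5369 = 105.7419
Stratum 2 (Men): n = 3033; a·d/n = 388·1164/3033 = 148.9060; b·c/n = 92·1389/3033 = 42.1325
OR_MH = (662.5770 + 148.9060) / (105.7419 + 42.1325) = 811.4830 / 147.8744 = 5.48765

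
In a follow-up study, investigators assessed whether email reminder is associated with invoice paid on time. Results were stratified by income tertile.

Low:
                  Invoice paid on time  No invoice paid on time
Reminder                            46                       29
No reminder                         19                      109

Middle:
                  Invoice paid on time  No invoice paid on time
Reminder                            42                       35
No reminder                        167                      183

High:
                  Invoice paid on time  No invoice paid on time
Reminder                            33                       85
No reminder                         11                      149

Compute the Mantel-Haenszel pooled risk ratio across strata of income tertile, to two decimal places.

1.97

RR_MH = Σ(aᵢ·n₀ᵢ/nᵢ) / Σ(cᵢ·n₁ᵢ/nᵢ), with n₁ᵢ = aᵢ+bᵢ (exposed), n₀ᵢ = cᵢ+dᵢ (unexposed), nᵢ = n₁ᵢ+n₀ᵢ.
Stratum 1 (Low): n₁ = 75, n₀ = 128, n = 203; a·n₀/n = 46·128/203 = 29.0049; c·n₁/n = 19·75/203 = 7.0197
Stratum 2 (Middle): n₁ = 77, n₀ = 350, n = 427; a·n₀/n = 42·350/427 = 34.4262; c·n₁/n = 167·77/427 = 30.1148
Stratum 3 (High): n₁ = 118, n₀ = 160, n = 278; a·n₀/n = 33·160/278 = 18.9928; c·n₁/n = 11·118/278 = 4.6691
RR_MH = (29.0049 + 34.4262 + 18.9928) / (7.0197 + 30.1148 + 4.6691) = 82.4240 / 41.8035 = 1.97170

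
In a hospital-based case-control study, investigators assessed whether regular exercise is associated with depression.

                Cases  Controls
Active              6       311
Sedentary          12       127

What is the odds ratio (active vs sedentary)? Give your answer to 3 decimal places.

0.204

Cells: a = 6, b = 311, c = 12, d = 127.
OR = (a·d)/(b·c) = (6 × 127) / (311 × 12) = 762 / 3732 = 0.20418
Exposure is associated with lower odds of depression (OR = 0.20 < 1).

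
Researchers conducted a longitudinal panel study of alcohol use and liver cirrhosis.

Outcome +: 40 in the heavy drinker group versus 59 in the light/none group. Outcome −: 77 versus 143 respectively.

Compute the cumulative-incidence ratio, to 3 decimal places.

From the description: a = 40, b = 77, c = 59, d = 143.
Risk in exposed = 40/117 = 0.34188; risk in unexposed = 59/202 = 0.29208.
RR = 0.34188 / 0.29208 = 1.17051
The risk among the exposed is 1.17 times that among the unexposed.

1.171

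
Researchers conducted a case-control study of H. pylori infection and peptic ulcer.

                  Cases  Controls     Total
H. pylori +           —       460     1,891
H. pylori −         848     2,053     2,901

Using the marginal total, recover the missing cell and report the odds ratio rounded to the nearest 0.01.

The missing cell is in the exposed row: 1891 − 460 = 1431.
So a = 1431, b = 460, c = 848, d = 2053.
OR = (a·d)/(b·c) = (1431 × 2053) / (460 × 848) = 2937843 / 390080 = 7.53139

7.53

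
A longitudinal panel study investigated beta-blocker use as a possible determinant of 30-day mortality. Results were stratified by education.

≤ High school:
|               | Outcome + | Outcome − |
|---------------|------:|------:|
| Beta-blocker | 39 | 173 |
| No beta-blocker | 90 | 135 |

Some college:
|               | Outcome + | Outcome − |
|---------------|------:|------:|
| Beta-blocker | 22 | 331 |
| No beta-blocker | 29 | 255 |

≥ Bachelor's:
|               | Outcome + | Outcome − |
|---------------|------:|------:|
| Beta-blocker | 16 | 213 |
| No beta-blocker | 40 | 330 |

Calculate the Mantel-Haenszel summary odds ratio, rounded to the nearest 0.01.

OR_MH = Σ(aᵢdᵢ/nᵢ) / Σ(bᵢcᵢ/nᵢ), where nᵢ is the stratum total.
Stratum 1 (≤ High school): n = 437; a·d/n = 39·135/437 = 12.0481; b·c/n = 173·90/437 = 35.6293
Stratum 2 (Some college): n = 637; a·d/n = 22·255/637 = 8.8069; b·c/n = 331·29/637 = 15.0691
Stratum 3 (≥ Bachelor's): n = 599; a·d/n = 16·330/599 = 8.8147; b·c/n = 213·40/599 = 14.2237
OR_MH = (12.0481 + 8.8069 + 8.8147) / (35.6293 + 15.0691 + 14.2237) = 29.6697 / 64.9221 = 0.45700

0.46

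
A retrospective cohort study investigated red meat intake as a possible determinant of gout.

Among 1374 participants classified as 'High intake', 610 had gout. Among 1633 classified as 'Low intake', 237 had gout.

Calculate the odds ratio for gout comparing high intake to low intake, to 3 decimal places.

4.703

From the description: a = 610, b = 764, c = 237, d = 1396.
OR = (a·d)/(b·c) = (610 × 1396) / (764 × 237) = 851560 / 181068 = 4.70298
The odds of gout are about 4.70 times as high in the high intake group.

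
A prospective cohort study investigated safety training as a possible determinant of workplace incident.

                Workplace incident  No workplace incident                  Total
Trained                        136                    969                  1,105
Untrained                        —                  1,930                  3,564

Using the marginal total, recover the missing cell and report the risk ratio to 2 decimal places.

0.27

The missing cell is in the unexposed row: 3564 − 1930 = 1634.
So a = 136, b = 969, c = 1634, d = 1930.
RR = [a/(a+b)] / [c/(c+d)] = (136/1105) / (1634/3564) = 0.12308/0.45847 = 0.26845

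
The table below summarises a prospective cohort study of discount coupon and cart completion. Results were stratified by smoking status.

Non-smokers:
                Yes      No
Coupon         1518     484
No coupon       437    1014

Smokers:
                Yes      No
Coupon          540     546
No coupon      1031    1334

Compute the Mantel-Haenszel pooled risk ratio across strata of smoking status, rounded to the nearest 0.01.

1.74

RR_MH = Σ(aᵢ·n₀ᵢ/nᵢ) / Σ(cᵢ·n₁ᵢ/nᵢ), with n₁ᵢ = aᵢ+bᵢ (exposed), n₀ᵢ = cᵢ+dᵢ (unexposed), nᵢ = n₁ᵢ+n₀ᵢ.
Stratum 1 (Non-smokers): n₁ = 2002, n₀ = 1451, n = 3453; a·n₀/n = 1518·1451/3453 = 637.8853; c·n₁/n = 437·2002/3453 = 253.3663
Stratum 2 (Smokers): n₁ = 1086, n₀ = 2365, n = 3451; a·n₀/n = 540·2365/3451 = 370.0666; c·n₁/n = 1031·1086/3451 = 324.4468
RR_MH = (637.8853 + 370.0666) / (253.3663 + 324.4468) = 1007.9520 / 577.8132 = 1.74443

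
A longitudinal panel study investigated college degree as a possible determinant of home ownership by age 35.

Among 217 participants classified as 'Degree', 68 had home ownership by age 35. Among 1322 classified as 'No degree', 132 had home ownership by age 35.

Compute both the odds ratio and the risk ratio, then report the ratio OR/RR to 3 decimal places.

1.311

From the description: a = 68, b = 149, c = 132, d = 1190.
OR = (68·1190)/(149·132) = 80920/19668 = 4.11430
Risk in exposed = 68/217 = 0.31336; risk in unexposed = 132/1322 = 0.09985; RR = 3.13839
OR/RR = 4.11430 / 3.13839 = 1.31096
The outcome is not rare, so the OR lies further from 1 than the RR.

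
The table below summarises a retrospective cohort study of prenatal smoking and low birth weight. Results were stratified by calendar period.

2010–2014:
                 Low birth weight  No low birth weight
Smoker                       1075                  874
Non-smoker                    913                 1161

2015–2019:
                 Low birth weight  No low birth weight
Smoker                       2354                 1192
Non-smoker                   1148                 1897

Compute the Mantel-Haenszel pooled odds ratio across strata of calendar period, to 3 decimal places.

2.433

OR_MH = Σ(aᵢdᵢ/nᵢ) / Σ(bᵢcᵢ/nᵢ), where nᵢ is the stratum total.
Stratum 1 (2010–2014): n = 4023; a·d/n = 1075·1161/4023 = 310.2349; b·c/n = 874·913/4023 = 198.3500
Stratum 2 (2015–2019): n = 6591; a·d/n = 2354·1897/6591 = 677.5206; b·c/n = 1192·1148/6591 = 207.6189
OR_MH = (310.2349 + 677.5206) / (198.3500 + 207.6189) = 987.7555 / 405.9689 = 2.43308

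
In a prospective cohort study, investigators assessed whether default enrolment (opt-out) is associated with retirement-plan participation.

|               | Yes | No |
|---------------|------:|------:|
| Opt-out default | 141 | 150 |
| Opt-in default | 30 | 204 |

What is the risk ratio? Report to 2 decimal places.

Cells: a = 141, b = 150, c = 30, d = 204.
Risk in exposed = 141/291 = 0.48454; risk in unexposed = 30/234 = 0.12821.
RR = 0.48454 / 0.12821 = 3.77938
The risk among the exposed is 3.78 times that among the unexposed.

3.78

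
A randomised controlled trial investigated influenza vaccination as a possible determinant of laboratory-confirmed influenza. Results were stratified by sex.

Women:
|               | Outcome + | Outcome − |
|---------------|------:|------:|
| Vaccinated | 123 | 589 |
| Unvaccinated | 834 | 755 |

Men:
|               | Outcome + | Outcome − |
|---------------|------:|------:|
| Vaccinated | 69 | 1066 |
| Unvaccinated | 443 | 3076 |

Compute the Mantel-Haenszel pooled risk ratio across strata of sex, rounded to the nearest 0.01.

RR_MH = Σ(aᵢ·n₀ᵢ/nᵢ) / Σ(cᵢ·n₁ᵢ/nᵢ), with n₁ᵢ = aᵢ+bᵢ (exposed), n₀ᵢ = cᵢ+dᵢ (unexposed), nᵢ = n₁ᵢ+n₀ᵢ.
Stratum 1 (Women): n₁ = 712, n₀ = 1589, n = 2301; a·n₀/n = 123·1589/2301 = 84.9400; c·n₁/n = 834·712/2301 = 258.0652
Stratum 2 (Men): n₁ = 1135, n₀ = 3519, n = 4654; a·n₀/n = 69·3519/4654 = 52.1725; c·n₁/n = 443·1135/4654 = 108.0372
RR_MH = (84.9400 + 52.1725) / (258.0652 + 108.0372) = 137.1126 / 366.1024 = 0.37452

0.37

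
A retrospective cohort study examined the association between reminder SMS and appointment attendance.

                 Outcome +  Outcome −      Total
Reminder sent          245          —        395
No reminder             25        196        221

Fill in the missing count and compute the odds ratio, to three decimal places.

The missing cell is in the exposed row: 395 − 245 = 150.
So a = 245, b = 150, c = 25, d = 196.
OR = (a·d)/(b·c) = (245 × 196) / (150 × 25) = 48020 / 3750 = 12.80533

12.805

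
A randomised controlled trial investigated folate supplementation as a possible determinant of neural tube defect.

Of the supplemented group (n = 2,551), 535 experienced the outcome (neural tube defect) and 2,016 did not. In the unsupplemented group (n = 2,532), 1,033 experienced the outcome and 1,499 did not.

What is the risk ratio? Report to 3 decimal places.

From the description: a = 535, b = 2016, c = 1033, d = 1499.
Risk in exposed = 535/2551 = 0.20972; risk in unexposed = 1033/2532 = 0.40798.
RR = 0.20972 / 0.40798 = 0.51405
The risk is 49% lower among the exposed than among the unexposed.

0.514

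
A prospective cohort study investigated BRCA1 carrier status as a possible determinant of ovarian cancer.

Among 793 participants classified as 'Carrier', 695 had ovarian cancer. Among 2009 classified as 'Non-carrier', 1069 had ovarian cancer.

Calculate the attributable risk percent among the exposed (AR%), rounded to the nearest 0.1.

From the description: a = 695, b = 98, c = 1069, d = 940.
Risk in exposed = 695/793 = 0.87642; risk in unexposed = 1069/2009 = 0.53211.
RR = 0.87642/0.53211 = 1.64708
AR% = (RR − 1)/RR × 100 = (1.64708 − 1)/1.64708 × 100 = 39.2864%

39.3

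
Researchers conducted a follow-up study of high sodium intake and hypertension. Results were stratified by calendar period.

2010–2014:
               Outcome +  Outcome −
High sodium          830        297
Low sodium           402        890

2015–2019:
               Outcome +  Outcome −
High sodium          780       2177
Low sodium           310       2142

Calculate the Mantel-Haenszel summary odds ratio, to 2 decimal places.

3.53

OR_MH = Σ(aᵢdᵢ/nᵢ) / Σ(bᵢcᵢ/nᵢ), where nᵢ is the stratum total.
Stratum 1 (2010–2014): n = 2419; a·d/n = 830·890/2419 = 305.3741; b·c/n = 297·402/2419 = 49.3568
Stratum 2 (2015–2019): n = 5409; a·d/n = 780·2142/5409 = 308.8852; b·c/n = 2177·310/5409 = 124.7680
OR_MH = (305.3741 + 308.8852) / (49.3568 + 124.7680) = 614.2593 / 174.1247 = 3.52770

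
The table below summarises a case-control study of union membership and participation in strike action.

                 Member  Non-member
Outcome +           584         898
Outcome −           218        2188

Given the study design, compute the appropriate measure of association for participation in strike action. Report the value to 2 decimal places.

Reading the table with exposure as columns: a = 584 (Member, case), b = 218 (Member, non-case), c = 898 (Non-member, case), d = 2188.
This is a case-control study: participants were sampled on outcome status, so risks in the source population cannot be estimated directly — relative risk is not valid here. The odds ratio is the appropriate measure.
OR = (a·d)/(b·c) = (584 × 2188) / (218 × 898) = 1277792 / 195764 = 6.52721

6.53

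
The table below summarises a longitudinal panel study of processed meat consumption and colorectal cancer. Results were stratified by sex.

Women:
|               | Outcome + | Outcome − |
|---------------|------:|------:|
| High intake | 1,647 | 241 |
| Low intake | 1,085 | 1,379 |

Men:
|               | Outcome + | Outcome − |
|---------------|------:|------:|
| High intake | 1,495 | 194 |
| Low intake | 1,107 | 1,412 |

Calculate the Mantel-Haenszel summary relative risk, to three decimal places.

1.997

RR_MH = Σ(aᵢ·n₀ᵢ/nᵢ) / Σ(cᵢ·n₁ᵢ/nᵢ), with n₁ᵢ = aᵢ+bᵢ (exposed), n₀ᵢ = cᵢ+dᵢ (unexposed), nᵢ = n₁ᵢ+n₀ᵢ.
Stratum 1 (Women): n₁ = 1888, n₀ = 2464, n = 4352; a·n₀/n = 1647·2464/4352 = 932.4926; c·n₁/n = 1085·1888/4352 = 470.6985
Stratum 2 (Men): n₁ = 1689, n₀ = 2519, n = 4208; a·n₀/n = 1495·2519/4208 = 894.9394; c·n₁/n = 1107·1689/4208 = 444.3258
RR_MH = (932.4926 + 894.9394) / (470.6985 + 444.3258) = 1827.4320 / 915.0243 = 1.99714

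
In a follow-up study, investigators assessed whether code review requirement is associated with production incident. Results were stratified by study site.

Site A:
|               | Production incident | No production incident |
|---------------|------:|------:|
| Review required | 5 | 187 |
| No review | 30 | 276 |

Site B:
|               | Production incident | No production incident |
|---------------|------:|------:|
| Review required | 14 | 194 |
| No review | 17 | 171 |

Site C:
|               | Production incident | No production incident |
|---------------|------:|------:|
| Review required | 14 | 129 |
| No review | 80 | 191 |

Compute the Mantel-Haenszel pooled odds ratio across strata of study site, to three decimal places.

0.343

OR_MH = Σ(aᵢdᵢ/nᵢ) / Σ(bᵢcᵢ/nᵢ), where nᵢ is the stratum total.
Stratum 1 (Site A): n = 498; a·d/n = 5·276/498 = 2.7711; b·c/n = 187·30/498 = 11.2651
Stratum 2 (Site B): n = 396; a·d/n = 14·171/396 = 6.0455; b·c/n = 194·17/396 = 8.3283
Stratum 3 (Site C): n = 414; a·d/n = 14·191/414 = 6.4589; b·c/n = 129·80/414 = 24.9275
OR_MH = (2.7711 + 6.0455 + 6.4589) / (11.2651 + 8.3283 + 24.9275) = 15.2755 / 44.5209 = 0.34311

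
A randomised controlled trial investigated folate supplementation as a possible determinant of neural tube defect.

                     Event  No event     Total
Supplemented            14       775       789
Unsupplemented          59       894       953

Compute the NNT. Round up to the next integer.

23

Risk in treated group = 14/789 = 0.01774; risk in control = 59/953 = 0.06191.
Absolute risk reduction = 0.06191 − 0.01774 = 0.04417
NNT = 1 / ARR = 1 / 0.04417 = 22.642 → round up → 23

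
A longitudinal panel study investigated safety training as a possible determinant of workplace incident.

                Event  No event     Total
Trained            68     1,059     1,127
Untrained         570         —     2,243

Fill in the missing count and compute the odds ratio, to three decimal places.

The missing cell is in the unexposed row: 2243 − 570 = 1673.
So a = 68, b = 1059, c = 570, d = 1673.
OR = (a·d)/(b·c) = (68 × 1673) / (1059 × 570) = 113764 / 603630 = 0.18847

0.188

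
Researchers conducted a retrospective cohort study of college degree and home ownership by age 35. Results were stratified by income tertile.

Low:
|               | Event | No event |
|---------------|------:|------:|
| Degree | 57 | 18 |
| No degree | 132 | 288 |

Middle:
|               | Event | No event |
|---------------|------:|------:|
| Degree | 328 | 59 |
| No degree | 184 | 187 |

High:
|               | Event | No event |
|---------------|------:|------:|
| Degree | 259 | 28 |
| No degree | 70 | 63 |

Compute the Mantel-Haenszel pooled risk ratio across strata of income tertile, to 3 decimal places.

RR_MH = Σ(aᵢ·n₀ᵢ/nᵢ) / Σ(cᵢ·n₁ᵢ/nᵢ), with n₁ᵢ = aᵢ+bᵢ (exposed), n₀ᵢ = cᵢ+dᵢ (unexposed), nᵢ = n₁ᵢ+n₀ᵢ.
Stratum 1 (Low): n₁ = 75, n₀ = 420, n = 495; a·n₀/n = 57·420/495 = 48.3636; c·n₁/n = 132·75/495 = 20.0000
Stratum 2 (Middle): n₁ = 387, n₀ = 371, n = 758; a·n₀/n = 328·371/758 = 160.5383; c·n₁/n = 184·387/758 = 93.9420
Stratum 3 (High): n₁ = 287, n₀ = 133, n = 420; a·n₀/n = 259·133/420 = 82.0167; c·n₁/n = 70·287/420 = 47.8333
RR_MH = (48.3636 + 160.5383 + 82.0167) / (20.0000 + 93.9420 + 47.8333) = 290.9186 / 161.7753 = 1.79829

1.798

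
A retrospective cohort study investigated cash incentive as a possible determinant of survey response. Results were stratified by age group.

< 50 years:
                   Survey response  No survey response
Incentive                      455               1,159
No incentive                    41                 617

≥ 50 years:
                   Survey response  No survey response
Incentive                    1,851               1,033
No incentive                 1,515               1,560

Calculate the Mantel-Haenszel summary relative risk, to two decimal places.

RR_MH = Σ(aᵢ·n₀ᵢ/nᵢ) / Σ(cᵢ·n₁ᵢ/nᵢ), with n₁ᵢ = aᵢ+bᵢ (exposed), n₀ᵢ = cᵢ+dᵢ (unexposed), nᵢ = n₁ᵢ+n₀ᵢ.
Stratum 1 (< 50 years): n₁ = 1614, n₀ = 658, n = 2272; a·n₀/n = 455·658/2272 = 131.7738; c·n₁/n = 41·1614/2272 = 29.1259
Stratum 2 (≥ 50 years): n₁ = 2884, n₀ = 3075, n = 5959; a·n₀/n = 1851·3075/5959 = 955.1645; c·n₁/n = 1515·2884/5959 = 733.2203
RR_MH = (131.7738 + 955.1645) / (29.1259 + 733.2203) = 1086.9382 / 762.3462 = 1.42578

1.43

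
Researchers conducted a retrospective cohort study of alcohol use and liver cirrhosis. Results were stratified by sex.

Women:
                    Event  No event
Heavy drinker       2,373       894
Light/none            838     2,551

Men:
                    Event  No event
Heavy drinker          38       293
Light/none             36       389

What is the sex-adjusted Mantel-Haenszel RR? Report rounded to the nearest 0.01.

RR_MH = Σ(aᵢ·n₀ᵢ/nᵢ) / Σ(cᵢ·n₁ᵢ/nᵢ), with n₁ᵢ = aᵢ+bᵢ (exposed), n₀ᵢ = cᵢ+dᵢ (unexposed), nᵢ = n₁ᵢ+n₀ᵢ.
Stratum 1 (Women): n₁ = 3267, n₀ = 3389, n = 6656; a·n₀/n = 2373·3389/6656 = 1208.2477; c·n₁/n = 838·3267/6656 = 411.3200
Stratum 2 (Men): n₁ = 331, n₀ = 425, n = 756; a·n₀/n = 38·425/756 = 21.3624; c·n₁/n = 36·331/756 = 15.7619
RR_MH = (1208.2477 + 21.3624) / (411.3200 + 15.7619) = 1229.6102 / 427.0819 = 2.87910

2.88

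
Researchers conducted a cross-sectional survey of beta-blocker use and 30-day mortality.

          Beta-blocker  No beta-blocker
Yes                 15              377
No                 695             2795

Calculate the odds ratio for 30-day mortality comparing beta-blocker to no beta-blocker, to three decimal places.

0.160

Reading the table with exposure as columns: a = 15 (Beta-blocker, case), b = 695 (Beta-blocker, non-case), c = 377 (No beta-blocker, case), d = 2795.
OR = (a·d)/(b·c) = (15 × 2795) / (695 × 377) = 41925 / 262015 = 0.16001
Exposure is associated with lower odds of 30-day mortality (OR = 0.16 < 1).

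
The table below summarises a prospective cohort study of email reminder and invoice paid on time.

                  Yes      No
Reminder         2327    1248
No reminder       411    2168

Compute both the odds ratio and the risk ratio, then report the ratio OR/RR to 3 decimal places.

2.408

Cells: a = 2327, b = 1248, c = 411, d = 2168.
OR = (2327·2168)/(1248·411) = 5044936/512928 = 9.83556
Risk in exposed = 2327/3575 = 0.65091; risk in unexposed = 411/2579 = 0.15936; RR = 4.08441
OR/RR = 9.83556 / 4.08441 = 2.40807
The outcome is not rare, so the OR lies further from 1 than the RR.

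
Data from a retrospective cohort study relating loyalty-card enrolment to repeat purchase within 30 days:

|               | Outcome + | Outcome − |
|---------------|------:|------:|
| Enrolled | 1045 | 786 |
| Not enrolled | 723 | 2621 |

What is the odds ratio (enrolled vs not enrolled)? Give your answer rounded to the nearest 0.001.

Cells: a = 1045, b = 786, c = 723, d = 2621.
OR = (a·d)/(b·c) = (1045 × 2621) / (786 × 723) = 2738945 / 568278 = 4.81973
The odds of repeat purchase within 30 days are about 4.82 times as high in the enrolled group.

4.820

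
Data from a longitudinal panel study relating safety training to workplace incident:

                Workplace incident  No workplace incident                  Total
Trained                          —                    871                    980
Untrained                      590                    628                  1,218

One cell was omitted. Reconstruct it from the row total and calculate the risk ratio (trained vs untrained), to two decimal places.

The missing cell is in the exposed row: 980 − 871 = 109.
So a = 109, b = 871, c = 590, d = 628.
RR = [a/(a+b)] / [c/(c+d)] = (109/980) / (590/1218) = 0.11122/0.48440 = 0.22961

0.23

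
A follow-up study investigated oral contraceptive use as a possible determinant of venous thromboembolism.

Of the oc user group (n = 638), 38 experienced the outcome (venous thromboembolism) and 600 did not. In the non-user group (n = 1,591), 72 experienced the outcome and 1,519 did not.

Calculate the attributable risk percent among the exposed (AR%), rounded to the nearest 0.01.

From the description: a = 38, b = 600, c = 72, d = 1519.
Risk in exposed = 38/638 = 0.05956; risk in unexposed = 72/1591 = 0.04525.
RR = 0.05956/0.04525 = 1.31614
AR% = (RR − 1)/RR × 100 = (1.31614 − 1)/1.31614 × 100 = 24.0200%

24.02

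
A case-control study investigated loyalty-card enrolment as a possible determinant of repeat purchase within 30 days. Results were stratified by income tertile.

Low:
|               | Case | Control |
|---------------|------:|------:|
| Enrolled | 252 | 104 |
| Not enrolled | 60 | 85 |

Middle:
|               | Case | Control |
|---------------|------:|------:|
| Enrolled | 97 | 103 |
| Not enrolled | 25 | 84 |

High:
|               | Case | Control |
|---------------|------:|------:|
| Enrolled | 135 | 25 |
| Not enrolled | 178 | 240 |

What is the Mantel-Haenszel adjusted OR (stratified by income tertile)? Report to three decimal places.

OR_MH = Σ(aᵢdᵢ/nᵢ) / Σ(bᵢcᵢ/nᵢ), where nᵢ is the stratum total.
Stratum 1 (Low): n = 501; a·d/n = 252·85/501 = 42.7545; b·c/n = 104·60/501 = 12.4551
Stratum 2 (Middle): n = 309; a·d/n = 97·84/309 = 26.3689; b·c/n = 103·25/309 = 8.3333
Stratum 3 (High): n = 578; a·d/n = 135·240/578 = 56.0554; b·c/n = 25·178/578 = 7.6990
OR_MH = (42.7545 + 26.3689 + 56.0554) / (12.4551 + 8.3333 + 7.6990) = 125.1788 / 28.4874 = 4.39418

4.394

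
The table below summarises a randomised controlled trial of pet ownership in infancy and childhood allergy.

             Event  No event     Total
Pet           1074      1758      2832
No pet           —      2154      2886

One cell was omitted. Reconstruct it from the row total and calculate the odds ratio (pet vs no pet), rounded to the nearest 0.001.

1.798

The missing cell is in the unexposed row: 2886 − 2154 = 732.
So a = 1074, b = 1758, c = 732, d = 2154.
OR = (a·d)/(b·c) = (1074 × 2154) / (1758 × 732) = 2313396 / 1286856 = 1.79771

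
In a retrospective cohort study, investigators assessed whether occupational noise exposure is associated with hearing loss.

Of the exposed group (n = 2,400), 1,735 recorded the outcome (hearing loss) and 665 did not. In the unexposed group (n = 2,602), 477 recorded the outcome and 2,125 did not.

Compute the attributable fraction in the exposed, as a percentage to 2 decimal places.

From the description: a = 1735, b = 665, c = 477, d = 2125.
Risk in exposed = 1735/2400 = 0.72292; risk in unexposed = 477/2602 = 0.18332.
RR = 0.72292/0.18332 = 3.94346
AR% = (RR − 1)/RR × 100 = (3.94346 − 1)/3.94346 × 100 = 74.6415%

74.64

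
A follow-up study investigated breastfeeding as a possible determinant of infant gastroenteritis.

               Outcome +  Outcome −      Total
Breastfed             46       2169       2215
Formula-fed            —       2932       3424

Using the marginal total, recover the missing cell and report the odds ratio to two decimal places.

The missing cell is in the unexposed row: 3424 − 2932 = 492.
So a = 46, b = 2169, c = 492, d = 2932.
OR = (a·d)/(b·c) = (46 × 2932) / (2169 × 492) = 134872 / 1067148 = 0.12639

0.13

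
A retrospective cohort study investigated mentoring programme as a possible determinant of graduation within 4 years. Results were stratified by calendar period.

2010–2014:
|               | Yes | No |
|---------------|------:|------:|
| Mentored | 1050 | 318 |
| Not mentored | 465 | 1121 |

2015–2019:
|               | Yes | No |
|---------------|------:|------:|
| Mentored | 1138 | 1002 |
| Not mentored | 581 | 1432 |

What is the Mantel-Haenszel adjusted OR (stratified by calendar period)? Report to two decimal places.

4.16

OR_MH = Σ(aᵢdᵢ/nᵢ) / Σ(bᵢcᵢ/nᵢ), where nᵢ is the stratum total.
Stratum 1 (2010–2014): n = 2954; a·d/n = 1050·1121/2954 = 398.4597; b·c/n = 318·465/2954 = 50.0575
Stratum 2 (2015–2019): n = 4153; a·d/n = 1138·1432/4153 = 392.3949; b·c/n = 1002·581/4153 = 140.1787
OR_MH = (398.4597 + 392.3949) / (50.0575 + 140.1787) = 790.8546 / 190.2362 = 4.15722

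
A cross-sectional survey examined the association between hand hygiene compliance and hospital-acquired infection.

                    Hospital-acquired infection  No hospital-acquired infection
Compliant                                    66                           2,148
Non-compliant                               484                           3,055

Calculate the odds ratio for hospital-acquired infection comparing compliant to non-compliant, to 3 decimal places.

Cells: a = 66, b = 2148, c = 484, d = 3055.
OR = (a·d)/(b·c) = (66 × 3055) / (2148 × 484) = 201630 / 1039632 = 0.19394
Exposure is associated with lower odds of hospital-acquired infection (OR = 0.19 < 1).

0.194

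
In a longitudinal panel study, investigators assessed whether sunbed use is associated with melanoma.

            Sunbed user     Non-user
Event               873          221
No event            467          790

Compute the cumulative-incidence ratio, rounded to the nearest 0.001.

Reading the table with exposure as columns: a = 873 (Sunbed user, case), b = 467 (Sunbed user, non-case), c = 221 (Non-user, case), d = 790.
Risk in exposed = 873/1340 = 0.65149; risk in unexposed = 221/1011 = 0.21860.
RR = 0.65149 / 0.21860 = 2.98036
The risk among the exposed is 2.98 times that among the unexposed.

2.980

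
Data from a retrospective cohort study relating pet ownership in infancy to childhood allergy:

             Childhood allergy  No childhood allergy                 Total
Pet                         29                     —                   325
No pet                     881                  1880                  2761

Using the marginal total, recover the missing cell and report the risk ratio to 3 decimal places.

The missing cell is in the exposed row: 325 − 29 = 296.
So a = 29, b = 296, c = 881, d = 1880.
RR = [a/(a+b)] / [c/(c+d)] = (29/325) / (881/2761) = 0.08923/0.31909 = 0.27964

0.280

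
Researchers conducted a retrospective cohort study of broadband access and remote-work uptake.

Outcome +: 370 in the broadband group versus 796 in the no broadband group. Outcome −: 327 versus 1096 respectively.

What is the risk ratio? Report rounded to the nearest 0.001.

1.262

From the description: a = 370, b = 327, c = 796, d = 1096.
Risk in exposed = 370/697 = 0.53085; risk in unexposed = 796/1892 = 0.42072.
RR = 0.53085 / 0.42072 = 1.26176
The risk among the exposed is 1.26 times that among the unexposed.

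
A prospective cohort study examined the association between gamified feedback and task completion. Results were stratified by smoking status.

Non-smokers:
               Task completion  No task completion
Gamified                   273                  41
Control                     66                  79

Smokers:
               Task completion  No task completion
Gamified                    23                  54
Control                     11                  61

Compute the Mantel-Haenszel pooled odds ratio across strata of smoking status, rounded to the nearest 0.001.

OR_MH = Σ(aᵢdᵢ/nᵢ) / Σ(bᵢcᵢ/nᵢ), where nᵢ is the stratum total.
Stratum 1 (Non-smokers): n = 459; a·d/n = 273·79/459 = 46.9869; b·c/n = 41·66/459 = 5.8954
Stratum 2 (Smokers): n = 149; a·d/n = 23·61/149 = 9.4161; b·c/n = 54·11/149 = 3.9866
OR_MH = (46.9869 + 9.4161) / (5.8954 + 3.9866) = 56.4030 / 9.8820 = 5.70765

5.708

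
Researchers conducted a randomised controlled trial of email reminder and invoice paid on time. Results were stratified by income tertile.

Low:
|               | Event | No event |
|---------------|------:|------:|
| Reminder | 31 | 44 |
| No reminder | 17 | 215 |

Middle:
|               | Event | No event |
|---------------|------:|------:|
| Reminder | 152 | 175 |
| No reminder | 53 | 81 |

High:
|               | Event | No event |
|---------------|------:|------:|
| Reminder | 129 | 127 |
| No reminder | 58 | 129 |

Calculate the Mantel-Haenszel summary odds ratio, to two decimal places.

OR_MH = Σ(aᵢdᵢ/nᵢ) / Σ(bᵢcᵢ/nᵢ), where nᵢ is the stratum total.
Stratum 1 (Low): n = 307; a·d/n = 31·215/307 = 21.7101; b·c/n = 44·17/307 = 2.4365
Stratum 2 (Middle): n = 461; a·d/n = 152·81/461 = 26.7072; b·c/n = 175·53/461 = 20.1193
Stratum 3 (High): n = 443; a·d/n = 129·129/443 = 37.5643; b·c/n = 127·58/443 = 16.6275
OR_MH = (21.7101 + 26.7072 + 37.5643) / (2.4365 + 20.1193 + 16.6275) = 85.9816 / 39.1833 = 2.19434

2.19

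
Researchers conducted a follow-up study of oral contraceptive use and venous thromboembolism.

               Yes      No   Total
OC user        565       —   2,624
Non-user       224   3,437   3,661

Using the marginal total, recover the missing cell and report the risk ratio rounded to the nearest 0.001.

The missing cell is in the exposed row: 2624 − 565 = 2059.
So a = 565, b = 2059, c = 224, d = 3437.
RR = [a/(a+b)] / [c/(c+d)] = (565/2624) / (224/3661) = 0.21532/0.06119 = 3.51914

3.519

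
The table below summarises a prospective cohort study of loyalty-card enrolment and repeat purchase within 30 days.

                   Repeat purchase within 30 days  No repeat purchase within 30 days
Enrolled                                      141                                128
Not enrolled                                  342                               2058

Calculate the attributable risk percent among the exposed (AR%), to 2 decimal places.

Cells: a = 141, b = 128, c = 342, d = 2058.
Risk in exposed = 141/269 = 0.52416; risk in unexposed = 342/2400 = 0.14250.
RR = 0.52416/0.14250 = 3.67834
AR% = (RR − 1)/RR × 100 = (3.67834 − 1)/3.67834 × 100 = 72.8138%

72.81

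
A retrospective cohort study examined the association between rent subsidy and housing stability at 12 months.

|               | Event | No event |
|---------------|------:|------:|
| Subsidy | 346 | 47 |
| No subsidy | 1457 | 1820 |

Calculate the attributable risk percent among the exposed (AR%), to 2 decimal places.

49.50

Cells: a = 346, b = 47, c = 1457, d = 1820.
Risk in exposed = 346/393 = 0.88041; risk in unexposed = 1457/3277 = 0.44461.
RR = 0.88041/0.44461 = 1.98016
AR% = (RR − 1)/RR × 100 = (1.98016 − 1)/1.98016 × 100 = 49.4990%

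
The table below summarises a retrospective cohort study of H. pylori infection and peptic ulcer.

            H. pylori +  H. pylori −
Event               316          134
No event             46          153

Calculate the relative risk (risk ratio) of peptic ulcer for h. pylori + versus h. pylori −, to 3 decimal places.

Reading the table with exposure as columns: a = 316 (H. pylori +, case), b = 46 (H. pylori +, non-case), c = 134 (H. pylori −, case), d = 153.
Risk in exposed = 316/362 = 0.87293; risk in unexposed = 134/287 = 0.46690.
RR = 0.87293 / 0.46690 = 1.86963
The risk among the exposed is 1.87 times that among the unexposed.

1.870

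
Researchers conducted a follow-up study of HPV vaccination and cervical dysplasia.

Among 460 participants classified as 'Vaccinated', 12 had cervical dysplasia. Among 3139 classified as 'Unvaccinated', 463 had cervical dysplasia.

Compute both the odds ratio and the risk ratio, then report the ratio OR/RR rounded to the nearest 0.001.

0.875

From the description: a = 12, b = 448, c = 463, d = 2676.
OR = (12·2676)/(448·463) = 32112/207424 = 0.15481
Risk in exposed = 12/460 = 0.02609; risk in unexposed = 463/3139 = 0.14750; RR = 0.17686
OR/RR = 0.15481 / 0.17686 = 0.87534
The outcome is not rare, so the OR lies further from 1 than the RR.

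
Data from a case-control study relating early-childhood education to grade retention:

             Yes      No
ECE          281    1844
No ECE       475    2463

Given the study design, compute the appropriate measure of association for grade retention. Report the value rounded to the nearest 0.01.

Cells: a = 281, b = 1844, c = 475, d = 2463.
This is a case-control study: participants were sampled on outcome status, so risks in the source population cannot be estimated directly — relative risk is not valid here. The odds ratio is the appropriate measure.
OR = (a·d)/(b·c) = (281 × 2463) / (1844 × 475) = 692103 / 875900 = 0.79016

0.79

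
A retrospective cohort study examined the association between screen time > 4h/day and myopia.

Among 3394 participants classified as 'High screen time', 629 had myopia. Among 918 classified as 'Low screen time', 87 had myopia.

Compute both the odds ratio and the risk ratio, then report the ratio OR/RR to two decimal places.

1.11

From the description: a = 629, b = 2765, c = 87, d = 831.
OR = (629·831)/(2765·87) = 522699/240555 = 2.17289
Risk in exposed = 629/3394 = 0.18533; risk in unexposed = 87/918 = 0.09477; RR = 1.95552
OR/RR = 2.17289 / 1.95552 = 1.11116
The outcome is not rare, so the OR lies further from 1 than the RR.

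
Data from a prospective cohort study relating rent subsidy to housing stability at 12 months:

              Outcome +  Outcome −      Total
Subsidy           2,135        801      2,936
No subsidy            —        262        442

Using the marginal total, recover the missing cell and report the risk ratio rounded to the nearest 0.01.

The missing cell is in the unexposed row: 442 − 262 = 180.
So a = 2135, b = 801, c = 180, d = 262.
RR = [a/(a+b)] / [c/(c+d)] = (2135/2936) / (180/442) = 0.72718/0.40724 = 1.78563

1.79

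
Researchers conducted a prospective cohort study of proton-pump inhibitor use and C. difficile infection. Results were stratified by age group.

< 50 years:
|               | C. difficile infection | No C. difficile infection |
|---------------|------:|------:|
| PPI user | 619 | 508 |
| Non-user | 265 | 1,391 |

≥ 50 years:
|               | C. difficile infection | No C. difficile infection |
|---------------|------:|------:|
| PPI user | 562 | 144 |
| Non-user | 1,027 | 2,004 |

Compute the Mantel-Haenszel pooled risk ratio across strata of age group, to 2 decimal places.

RR_MH = Σ(aᵢ·n₀ᵢ/nᵢ) / Σ(cᵢ·n₁ᵢ/nᵢ), with n₁ᵢ = aᵢ+bᵢ (exposed), n₀ᵢ = cᵢ+dᵢ (unexposed), nᵢ = n₁ᵢ+n₀ᵢ.
Stratum 1 (< 50 years): n₁ = 1127, n₀ = 1656, n = 2783; a·n₀/n = 619·1656/2783 = 368.3306; c·n₁/n = 265·1127/2783 = 107.3140
Stratum 2 (≥ 50 years): n₁ = 706, n₀ = 3031, n = 3737; a·n₀/n = 562·3031/3737 = 455.8261; c·n₁/n = 1027·706/3737 = 194.0225
RR_MH = (368.3306 + 455.8261) / (107.3140 + 194.0225) = 824.1566 / 301.3365 = 2.73500

2.74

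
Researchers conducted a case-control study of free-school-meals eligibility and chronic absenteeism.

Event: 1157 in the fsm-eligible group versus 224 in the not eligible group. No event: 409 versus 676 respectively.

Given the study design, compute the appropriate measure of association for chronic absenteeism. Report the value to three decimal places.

From the description: a = 1157, b = 409, c = 224, d = 676.
This is a case-control study: participants were sampled on outcome status, so risks in the source population cannot be estimated directly — relative risk is not valid here. The odds ratio is the appropriate measure.
OR = (a·d)/(b·c) = (1157 × 676) / (409 × 224) = 782132 / 91616 = 8.53707

8.537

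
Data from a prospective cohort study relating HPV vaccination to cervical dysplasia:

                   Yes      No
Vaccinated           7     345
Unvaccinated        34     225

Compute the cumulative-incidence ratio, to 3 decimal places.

Cells: a = 7, b = 345, c = 34, d = 225.
Risk in exposed = 7/352 = 0.01989; risk in unexposed = 34/259 = 0.13127.
RR = 0.01989 / 0.13127 = 0.15149
The risk is 85% lower among the exposed than among the unexposed.

0.151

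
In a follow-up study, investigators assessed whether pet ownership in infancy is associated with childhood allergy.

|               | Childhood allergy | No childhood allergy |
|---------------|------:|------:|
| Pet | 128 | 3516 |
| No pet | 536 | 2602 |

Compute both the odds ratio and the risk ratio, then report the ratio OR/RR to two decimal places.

0.86

Cells: a = 128, b = 3516, c = 536, d = 2602.
OR = (128·2602)/(3516·536) = 333056/1884576 = 0.17673
Risk in exposed = 128/3644 = 0.03513; risk in unexposed = 536/3138 = 0.17081; RR = 0.20565
OR/RR = 0.17673 / 0.20565 = 0.85938
The outcome is not rare, so the OR lies further from 1 than the RR.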